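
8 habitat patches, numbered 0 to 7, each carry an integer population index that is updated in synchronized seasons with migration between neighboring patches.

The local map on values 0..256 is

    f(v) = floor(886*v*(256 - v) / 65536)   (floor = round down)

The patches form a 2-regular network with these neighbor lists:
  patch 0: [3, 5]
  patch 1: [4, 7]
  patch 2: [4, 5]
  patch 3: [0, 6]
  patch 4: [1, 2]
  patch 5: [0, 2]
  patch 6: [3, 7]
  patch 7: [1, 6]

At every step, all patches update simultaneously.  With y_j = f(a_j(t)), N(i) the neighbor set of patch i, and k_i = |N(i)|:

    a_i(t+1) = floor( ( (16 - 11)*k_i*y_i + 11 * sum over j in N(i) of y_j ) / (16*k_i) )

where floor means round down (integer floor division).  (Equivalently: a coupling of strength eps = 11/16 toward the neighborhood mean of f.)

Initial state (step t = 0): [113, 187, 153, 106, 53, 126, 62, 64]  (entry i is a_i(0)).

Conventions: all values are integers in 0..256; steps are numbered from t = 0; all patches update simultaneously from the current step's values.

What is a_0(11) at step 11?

Answer: a_0(11) = 217

Derivation:
t=0: [113, 187, 153, 106, 53, 126, 62, 64]
t=1: [217, 161, 192, 197, 178, 217, 181, 167]
t=2: [128, 197, 155, 151, 186, 131, 179, 196]
t=3: [218, 163, 202, 206, 181, 217, 186, 167]
t=4: [121, 195, 148, 142, 177, 124, 171, 193]
t=5: [219, 171, 208, 211, 188, 218, 192, 173]
t=6: [116, 187, 139, 134, 167, 118, 162, 185]
t=7: [220, 183, 212, 214, 197, 219, 200, 185]
t=8: [112, 171, 130, 126, 154, 114, 149, 169]
t=9: [219, 202, 216, 217, 209, 219, 211, 203]
t=10: [110, 141, 119, 117, 131, 111, 129, 139]
t=11: [217, 219, 219, 219, 219, 218, 219, 219]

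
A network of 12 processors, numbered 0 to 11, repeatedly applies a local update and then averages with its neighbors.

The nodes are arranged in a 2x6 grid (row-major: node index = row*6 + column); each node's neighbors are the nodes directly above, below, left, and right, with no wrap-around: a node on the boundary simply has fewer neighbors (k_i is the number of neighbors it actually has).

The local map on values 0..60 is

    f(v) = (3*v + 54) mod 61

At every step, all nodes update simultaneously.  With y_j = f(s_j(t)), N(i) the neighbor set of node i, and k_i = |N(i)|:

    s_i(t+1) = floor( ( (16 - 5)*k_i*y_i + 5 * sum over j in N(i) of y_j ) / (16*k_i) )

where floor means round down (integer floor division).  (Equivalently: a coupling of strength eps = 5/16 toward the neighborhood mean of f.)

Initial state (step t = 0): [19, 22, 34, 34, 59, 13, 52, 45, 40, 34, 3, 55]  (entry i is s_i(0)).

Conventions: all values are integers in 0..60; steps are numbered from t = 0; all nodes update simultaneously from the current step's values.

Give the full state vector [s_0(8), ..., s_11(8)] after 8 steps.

Simulating step by step:
t=0: [19, 22, 34, 34, 59, 13, 52, 45, 40, 34, 3, 55]
t=1: [47, 49, 38, 35, 40, 35, 27, 18, 43, 32, 13, 30]
t=2: [13, 23, 37, 38, 46, 37, 18, 35, 12, 26, 32, 25]
t=3: [29, 12, 37, 38, 18, 32, 43, 33, 29, 17, 21, 15]
t=4: [17, 29, 39, 45, 45, 32, 7, 26, 25, 42, 51, 39]
t=5: [35, 23, 37, 15, 10, 27, 18, 11, 17, 43, 28, 41]
t=6: [32, 11, 38, 33, 22, 21, 42, 27, 37, 10, 19, 42]
t=7: [32, 26, 42, 34, 54, 56, 46, 22, 38, 28, 48, 56]
t=8: [22, 21, 49, 34, 31, 38, 19, 47, 45, 20, 19, 35]

Answer: [22, 21, 49, 34, 31, 38, 19, 47, 45, 20, 19, 35]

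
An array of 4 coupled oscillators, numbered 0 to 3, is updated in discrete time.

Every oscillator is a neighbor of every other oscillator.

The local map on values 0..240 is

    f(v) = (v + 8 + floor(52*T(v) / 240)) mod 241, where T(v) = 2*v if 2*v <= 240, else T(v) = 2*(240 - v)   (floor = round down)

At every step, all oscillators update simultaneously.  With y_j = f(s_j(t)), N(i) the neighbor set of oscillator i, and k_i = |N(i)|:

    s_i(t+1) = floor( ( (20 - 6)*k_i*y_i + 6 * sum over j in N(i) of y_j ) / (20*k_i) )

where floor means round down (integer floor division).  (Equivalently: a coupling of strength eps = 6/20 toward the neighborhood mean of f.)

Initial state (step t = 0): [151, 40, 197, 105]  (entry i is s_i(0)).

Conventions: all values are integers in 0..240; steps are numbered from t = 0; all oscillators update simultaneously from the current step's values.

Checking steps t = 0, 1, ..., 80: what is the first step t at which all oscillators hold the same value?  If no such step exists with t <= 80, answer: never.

Answer: never
Key observation: The state at step 6 reappears at step 15 — the system is in a cycle of period 9 from step 6 on.  No step 0..15 is synchronized, and the cycle repeats forever, so no step up to 80 (or ever) has all oscillators equal.

Derivation:
t=0: [151, 40, 197, 105]  (not all equal)
t=1: [182, 103, 198, 159]  (not all equal)
t=2: [208, 172, 214, 200]  (not all equal)
t=3: [227, 215, 229, 224]  (not all equal)
t=4: [215, 210, 71, 213]  (not all equal)
t=5: [220, 219, 145, 219]  (not all equal)
t=6: [231, 231, 206, 231]  (not all equal)
t=7: [23, 23, 159, 23]  (not all equal)
t=8: [56, 56, 153, 56]  (not all equal)
t=9: [99, 99, 165, 99]  (not all equal)
t=10: [154, 154, 188, 154]  (not all equal)
t=11: [200, 200, 212, 200]  (not all equal)
t=12: [225, 225, 229, 225]  (not all equal)
t=13: [215, 215, 71, 215]  (not all equal)
t=14: [220, 220, 146, 220]  (not all equal)
t=15: [231, 231, 206, 231]  (not all equal)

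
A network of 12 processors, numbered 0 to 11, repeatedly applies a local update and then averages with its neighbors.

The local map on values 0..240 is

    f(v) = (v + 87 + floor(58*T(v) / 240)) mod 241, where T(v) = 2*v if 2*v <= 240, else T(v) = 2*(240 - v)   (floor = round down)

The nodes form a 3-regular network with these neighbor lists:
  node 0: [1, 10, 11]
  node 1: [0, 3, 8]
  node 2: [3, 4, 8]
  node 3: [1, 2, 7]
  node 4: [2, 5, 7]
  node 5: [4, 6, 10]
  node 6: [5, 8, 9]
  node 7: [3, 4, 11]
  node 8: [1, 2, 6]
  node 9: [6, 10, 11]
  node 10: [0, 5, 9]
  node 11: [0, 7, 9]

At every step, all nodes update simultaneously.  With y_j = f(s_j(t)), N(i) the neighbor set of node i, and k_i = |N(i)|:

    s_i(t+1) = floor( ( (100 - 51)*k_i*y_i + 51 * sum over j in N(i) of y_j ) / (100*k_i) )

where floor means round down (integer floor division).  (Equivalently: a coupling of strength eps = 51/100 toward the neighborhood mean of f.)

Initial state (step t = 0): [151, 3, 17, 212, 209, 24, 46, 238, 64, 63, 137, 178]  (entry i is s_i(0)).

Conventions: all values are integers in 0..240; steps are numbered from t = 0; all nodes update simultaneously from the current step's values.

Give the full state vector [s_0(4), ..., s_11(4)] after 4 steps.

Answer: [183, 168, 98, 171, 174, 179, 75, 190, 72, 98, 170, 164]

Derivation:
t=0: [151, 3, 17, 212, 209, 24, 46, 238, 64, 63, 137, 178]
t=1: [49, 94, 109, 83, 87, 103, 158, 73, 149, 129, 73, 77]
t=2: [183, 179, 82, 175, 180, 194, 72, 202, 65, 88, 167, 163]
t=3: [52, 75, 151, 81, 84, 80, 173, 58, 167, 155, 80, 80]
t=4: [183, 168, 98, 171, 174, 179, 75, 190, 72, 98, 170, 164]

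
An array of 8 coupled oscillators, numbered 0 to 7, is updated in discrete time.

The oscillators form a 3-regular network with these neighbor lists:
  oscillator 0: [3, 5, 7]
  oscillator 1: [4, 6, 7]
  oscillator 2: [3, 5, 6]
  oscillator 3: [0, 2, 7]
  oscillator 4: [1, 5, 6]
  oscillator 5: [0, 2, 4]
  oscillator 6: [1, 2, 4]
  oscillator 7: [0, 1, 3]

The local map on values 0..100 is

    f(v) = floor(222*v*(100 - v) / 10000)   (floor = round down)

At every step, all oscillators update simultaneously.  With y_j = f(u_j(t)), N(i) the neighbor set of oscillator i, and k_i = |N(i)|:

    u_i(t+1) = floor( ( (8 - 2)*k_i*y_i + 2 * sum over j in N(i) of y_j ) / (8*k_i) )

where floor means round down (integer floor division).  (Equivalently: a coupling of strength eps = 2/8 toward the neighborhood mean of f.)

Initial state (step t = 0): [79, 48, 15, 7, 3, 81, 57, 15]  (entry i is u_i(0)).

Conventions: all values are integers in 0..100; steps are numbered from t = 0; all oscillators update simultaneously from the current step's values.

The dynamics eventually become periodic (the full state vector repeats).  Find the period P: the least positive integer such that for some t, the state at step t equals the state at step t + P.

Answer: 2
Key observation: The state at step 4, [55, 55, 55, 55, 55, 55, 55, 55], reappears at step 6 — and no state repeats earlier — so the cycle the system enters has period 2.

Derivation:
t=0: [79, 48, 15, 7, 3, 81, 57, 15]
t=1: [33, 48, 29, 18, 16, 31, 47, 29]
t=2: [47, 52, 44, 35, 34, 45, 52, 45]
t=3: [54, 54, 53, 51, 50, 53, 54, 53]
t=4: [55, 55, 55, 55, 55, 55, 55, 55]
t=5: [54, 54, 54, 54, 54, 54, 54, 54]
t=6: [55, 55, 55, 55, 55, 55, 55, 55]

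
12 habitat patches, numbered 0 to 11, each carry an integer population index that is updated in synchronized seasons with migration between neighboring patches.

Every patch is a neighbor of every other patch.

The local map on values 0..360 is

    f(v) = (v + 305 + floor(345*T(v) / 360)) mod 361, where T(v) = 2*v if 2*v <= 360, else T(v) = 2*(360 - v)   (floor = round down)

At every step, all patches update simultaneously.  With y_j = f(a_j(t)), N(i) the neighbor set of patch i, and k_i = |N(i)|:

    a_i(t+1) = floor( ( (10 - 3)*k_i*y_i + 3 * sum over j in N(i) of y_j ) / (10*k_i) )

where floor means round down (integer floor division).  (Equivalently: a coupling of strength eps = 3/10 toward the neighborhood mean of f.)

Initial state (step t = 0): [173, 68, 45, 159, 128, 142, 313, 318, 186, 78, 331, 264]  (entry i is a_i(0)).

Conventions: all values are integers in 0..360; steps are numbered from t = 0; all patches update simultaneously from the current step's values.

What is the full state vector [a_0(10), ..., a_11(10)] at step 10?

Answer: [298, 57, 116, 218, 257, 116, 226, 212, 78, 107, 173, 203]

Derivation:
t=0: [173, 68, 45, 159, 128, 142, 313, 318, 186, 78, 331, 264]
t=1: [122, 159, 114, 94, 277, 304, 297, 294, 132, 179, 286, 84]
t=2: [251, 81, 236, 197, 63, 289, 50, 52, 271, 121, 57, 177]
t=3: [61, 154, 70, 95, 118, 38, 93, 97, 49, 232, 107, 99]
t=4: [134, 74, 152, 201, 246, 89, 197, 204, 110, 93, 225, 208]
t=5: [270, 152, 62, 104, 76, 181, 107, 103, 222, 189, 89, 100]
t=6: [65, 66, 132, 215, 160, 121, 221, 213, 95, 115, 185, 207]
t=7: [139, 141, 271, 100, 83, 249, 97, 102, 199, 238, 119, 106]
t=8: [298, 302, 80, 222, 189, 93, 216, 226, 124, 100, 259, 234]
t=9: [298, 296, 174, 102, 122, 200, 106, 99, 261, 214, 79, 94]
t=10: [298, 57, 116, 218, 257, 116, 226, 212, 78, 107, 173, 203]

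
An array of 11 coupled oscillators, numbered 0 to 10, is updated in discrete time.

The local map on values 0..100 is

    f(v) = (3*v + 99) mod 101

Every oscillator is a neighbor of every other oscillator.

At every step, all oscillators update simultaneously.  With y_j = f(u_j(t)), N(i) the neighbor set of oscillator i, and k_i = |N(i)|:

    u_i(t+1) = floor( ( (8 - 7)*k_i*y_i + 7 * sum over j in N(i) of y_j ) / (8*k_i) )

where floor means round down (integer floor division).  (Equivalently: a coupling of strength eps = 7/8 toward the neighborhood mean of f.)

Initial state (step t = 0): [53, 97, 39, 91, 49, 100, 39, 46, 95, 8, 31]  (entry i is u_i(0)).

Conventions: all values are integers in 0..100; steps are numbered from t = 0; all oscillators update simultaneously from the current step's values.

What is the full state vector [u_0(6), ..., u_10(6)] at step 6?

Simulating step by step:
t=0: [53, 97, 39, 91, 49, 100, 39, 46, 95, 8, 31]
t=1: [55, 56, 53, 55, 54, 56, 53, 54, 56, 54, 56]
t=2: [61, 61, 60, 61, 61, 61, 60, 61, 61, 61, 61]
t=3: [79, 79, 79, 79, 79, 79, 79, 79, 79, 79, 79]
t=4: [33, 33, 33, 33, 33, 33, 33, 33, 33, 33, 33]
t=5: [97, 97, 97, 97, 97, 97, 97, 97, 97, 97, 97]
t=6: [87, 87, 87, 87, 87, 87, 87, 87, 87, 87, 87]

Answer: [87, 87, 87, 87, 87, 87, 87, 87, 87, 87, 87]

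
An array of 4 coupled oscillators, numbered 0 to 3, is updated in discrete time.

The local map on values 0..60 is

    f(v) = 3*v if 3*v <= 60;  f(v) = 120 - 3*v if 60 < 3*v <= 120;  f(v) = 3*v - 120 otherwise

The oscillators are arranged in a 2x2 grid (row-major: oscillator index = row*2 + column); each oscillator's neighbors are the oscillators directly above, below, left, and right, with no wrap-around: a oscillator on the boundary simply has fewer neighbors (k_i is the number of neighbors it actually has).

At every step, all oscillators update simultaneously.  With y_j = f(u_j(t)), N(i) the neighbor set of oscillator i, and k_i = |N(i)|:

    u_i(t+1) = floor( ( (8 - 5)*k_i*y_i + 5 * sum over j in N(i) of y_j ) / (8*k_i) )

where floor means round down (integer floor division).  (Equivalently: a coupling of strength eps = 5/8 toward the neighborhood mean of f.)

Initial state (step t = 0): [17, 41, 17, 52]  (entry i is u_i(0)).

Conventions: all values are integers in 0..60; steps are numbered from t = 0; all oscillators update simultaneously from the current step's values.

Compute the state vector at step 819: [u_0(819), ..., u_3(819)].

Answer: [12, 12, 12, 12]
Key observation: The state at step 23, [12, 12, 12, 12], reappears at step 25: the system is in a cycle of period 2 from step 23 on.  Therefore the state at step 819 equals the state at step 23 + ((819 - 23) mod 2) = 23, which is [12, 12, 12, 12].

Derivation:
t=0: [17, 41, 17, 52]
t=1: [36, 28, 46, 30]
t=2: [21, 26, 19, 28]
t=3: [52, 44, 50, 44]
t=4: [26, 19, 26, 17]
t=5: [46, 50, 44, 50]
t=6: [19, 26, 19, 24]
t=7: [52, 48, 54, 48]
t=8: [34, 27, 34, 29]
t=9: [24, 30, 22, 30]
t=10: [44, 35, 44, 37]
t=11: [12, 12, 11, 11]
t=12: [35, 35, 33, 33]
t=13: [16, 16, 19, 19]
t=14: [50, 50, 54, 54]
t=15: [33, 33, 38, 38]
t=16: [16, 16, 10, 10]
t=17: [42, 42, 35, 35]
t=18: [8, 8, 12, 12]
t=19: [27, 27, 32, 32]
t=20: [34, 34, 28, 28]
t=21: [23, 23, 30, 30]
t=22: [44, 44, 36, 36]
t=23: [12, 12, 12, 12]
t=24: [36, 36, 36, 36]
t=25: [12, 12, 12, 12]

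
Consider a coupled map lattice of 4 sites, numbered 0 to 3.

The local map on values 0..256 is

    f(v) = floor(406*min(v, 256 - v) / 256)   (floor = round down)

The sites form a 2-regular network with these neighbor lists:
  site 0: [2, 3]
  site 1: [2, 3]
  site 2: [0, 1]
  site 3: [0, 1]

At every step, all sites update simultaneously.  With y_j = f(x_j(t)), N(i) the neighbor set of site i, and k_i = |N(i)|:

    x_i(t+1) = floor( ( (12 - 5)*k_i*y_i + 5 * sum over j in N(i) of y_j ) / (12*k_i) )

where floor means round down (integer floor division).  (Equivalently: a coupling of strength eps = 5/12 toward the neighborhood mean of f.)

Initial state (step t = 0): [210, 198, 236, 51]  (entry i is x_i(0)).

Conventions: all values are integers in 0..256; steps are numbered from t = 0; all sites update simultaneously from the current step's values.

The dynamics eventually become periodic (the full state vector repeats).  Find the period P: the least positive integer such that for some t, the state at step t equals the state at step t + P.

Answer: 22
Key observation: The state at step 45, [140, 140, 139, 141], reappears at step 67 — and no state repeats earlier — so the cycle the system enters has period 22.

Derivation:
t=0: [210, 198, 236, 51]
t=1: [65, 76, 52, 80]
t=2: [103, 113, 94, 119]
t=3: [165, 174, 158, 180]
t=4: [141, 133, 147, 127]
t=5: [183, 191, 178, 195]
t=6: [112, 105, 117, 101]
t=7: [175, 168, 179, 164]
t=8: [130, 136, 126, 140]
t=9: [195, 190, 197, 187]
t=10: [98, 102, 95, 105]
t=11: [156, 159, 153, 162]
t=12: [157, 154, 159, 151]
t=13: [158, 160, 155, 163]
t=14: [154, 152, 157, 149]
t=15: [161, 163, 159, 166]
t=16: [148, 147, 151, 144]
t=17: [171, 171, 168, 174]
t=18: [134, 134, 136, 131]
t=19: [193, 193, 191, 195]
t=20: [99, 99, 101, 97]
t=21: [156, 156, 158, 154]
t=22: [158, 158, 156, 159]
t=23: [155, 155, 156, 153]
t=24: [160, 160, 158, 161]
t=25: [152, 152, 153, 150]
t=26: [164, 164, 163, 166]
t=27: [144, 144, 146, 143]
t=28: [176, 176, 175, 178]
t=29: [125, 125, 127, 124]
t=30: [198, 198, 199, 196]
t=31: [91, 91, 90, 93]
t=32: [144, 144, 142, 145]
t=33: [177, 177, 178, 176]
t=34: [124, 124, 123, 125]
t=35: [196, 196, 195, 197]
t=36: [94, 94, 95, 93]
t=37: [148, 148, 149, 147]
t=38: [170, 170, 169, 171]
t=39: [135, 135, 136, 134]
t=40: [191, 191, 190, 192]
t=41: [102, 102, 103, 101]
t=42: [161, 161, 162, 160]
t=43: [150, 150, 149, 151]
t=44: [167, 167, 168, 166]
t=45: [140, 140, 139, 141]
t=46: [183, 183, 184, 182]
t=47: [115, 115, 114, 116]
t=48: [181, 181, 180, 182]
t=49: [118, 118, 119, 117]
t=50: [186, 186, 187, 185]
t=51: [110, 110, 109, 111]
t=52: [174, 174, 172, 175]
t=53: [130, 130, 131, 128]
t=54: [199, 199, 198, 201]
t=55: [89, 89, 90, 88]
t=56: [140, 140, 141, 139]
t=57: [183, 183, 182, 184]
t=58: [115, 115, 116, 114]
t=59: [181, 181, 182, 180]
t=60: [118, 118, 117, 119]
t=61: [186, 186, 185, 187]
t=62: [110, 110, 111, 109]
t=63: [174, 174, 175, 172]
t=64: [130, 130, 128, 131]
t=65: [199, 199, 201, 198]
t=66: [89, 89, 88, 90]
t=67: [140, 140, 139, 141]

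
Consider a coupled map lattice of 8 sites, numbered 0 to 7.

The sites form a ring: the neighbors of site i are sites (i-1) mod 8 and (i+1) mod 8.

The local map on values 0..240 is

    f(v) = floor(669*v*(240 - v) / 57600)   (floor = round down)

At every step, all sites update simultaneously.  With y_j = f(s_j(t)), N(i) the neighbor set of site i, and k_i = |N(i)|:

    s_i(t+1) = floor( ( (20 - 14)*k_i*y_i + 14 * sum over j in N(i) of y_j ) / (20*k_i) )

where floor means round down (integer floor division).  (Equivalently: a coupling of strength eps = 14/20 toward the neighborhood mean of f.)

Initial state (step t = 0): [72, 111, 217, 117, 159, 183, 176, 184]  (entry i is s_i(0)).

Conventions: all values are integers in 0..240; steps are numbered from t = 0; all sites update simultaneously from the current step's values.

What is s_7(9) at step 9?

Simulating step by step:
t=0: [72, 111, 217, 117, 159, 183, 176, 184]
t=1: [141, 118, 133, 122, 145, 133, 123, 130]
t=2: [165, 164, 166, 163, 163, 163, 165, 164]
t=3: [143, 142, 143, 143, 145, 144, 144, 143]
t=4: [161, 161, 161, 160, 160, 159, 160, 160]
t=5: [147, 147, 147, 147, 148, 148, 148, 147]
t=6: [158, 158, 158, 158, 158, 158, 158, 158]
t=7: [150, 150, 150, 150, 150, 150, 150, 150]
t=8: [156, 156, 156, 156, 156, 156, 156, 156]
t=9: [152, 152, 152, 152, 152, 152, 152, 152]

Answer: s_7(9) = 152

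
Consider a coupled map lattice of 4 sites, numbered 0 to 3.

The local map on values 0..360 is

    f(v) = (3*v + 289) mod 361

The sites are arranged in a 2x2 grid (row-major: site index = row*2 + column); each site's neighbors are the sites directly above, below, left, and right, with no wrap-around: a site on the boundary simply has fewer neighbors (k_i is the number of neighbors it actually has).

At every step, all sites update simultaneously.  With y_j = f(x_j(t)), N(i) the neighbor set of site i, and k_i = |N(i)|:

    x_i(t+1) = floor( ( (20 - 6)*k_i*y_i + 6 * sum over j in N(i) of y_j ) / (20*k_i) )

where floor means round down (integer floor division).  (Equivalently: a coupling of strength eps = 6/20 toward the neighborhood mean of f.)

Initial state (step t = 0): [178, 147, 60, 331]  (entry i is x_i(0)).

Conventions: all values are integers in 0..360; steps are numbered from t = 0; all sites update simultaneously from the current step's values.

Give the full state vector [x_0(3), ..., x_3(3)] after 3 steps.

Answer: [163, 179, 235, 185]

Derivation:
t=0: [178, 147, 60, 331]
t=1: [88, 50, 120, 156]
t=2: [189, 88, 235, 79]
t=3: [163, 179, 235, 185]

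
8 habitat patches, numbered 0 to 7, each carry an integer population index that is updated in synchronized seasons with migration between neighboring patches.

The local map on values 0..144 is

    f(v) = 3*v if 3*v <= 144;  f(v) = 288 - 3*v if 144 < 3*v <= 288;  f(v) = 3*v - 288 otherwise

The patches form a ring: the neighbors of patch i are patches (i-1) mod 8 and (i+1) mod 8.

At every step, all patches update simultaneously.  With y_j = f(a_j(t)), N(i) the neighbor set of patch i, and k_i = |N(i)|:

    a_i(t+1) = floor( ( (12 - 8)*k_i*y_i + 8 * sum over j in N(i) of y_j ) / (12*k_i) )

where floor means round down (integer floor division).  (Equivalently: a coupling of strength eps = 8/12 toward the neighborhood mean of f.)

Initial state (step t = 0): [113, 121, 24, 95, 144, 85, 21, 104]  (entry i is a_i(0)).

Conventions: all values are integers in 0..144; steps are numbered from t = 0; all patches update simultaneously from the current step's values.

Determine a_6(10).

Answer: a_6(10) = 94

Derivation:
t=0: [113, 121, 24, 95, 144, 85, 21, 104]
t=1: [50, 66, 50, 73, 60, 80, 40, 46]
t=2: [122, 122, 99, 105, 75, 92, 102, 132]
t=3: [88, 55, 38, 33, 34, 31, 46, 68]
t=4: [77, 87, 112, 105, 98, 111, 105, 82]
t=5: [42, 44, 34, 27, 26, 26, 38, 42]
t=6: [128, 120, 105, 87, 79, 90, 106, 122]
t=7: [82, 65, 42, 35, 32, 33, 42, 68]
t=8: [73, 87, 108, 109, 100, 107, 103, 84]
t=9: [44, 44, 34, 29, 28, 22, 30, 42]
t=10: [130, 122, 107, 91, 79, 80, 94, 116]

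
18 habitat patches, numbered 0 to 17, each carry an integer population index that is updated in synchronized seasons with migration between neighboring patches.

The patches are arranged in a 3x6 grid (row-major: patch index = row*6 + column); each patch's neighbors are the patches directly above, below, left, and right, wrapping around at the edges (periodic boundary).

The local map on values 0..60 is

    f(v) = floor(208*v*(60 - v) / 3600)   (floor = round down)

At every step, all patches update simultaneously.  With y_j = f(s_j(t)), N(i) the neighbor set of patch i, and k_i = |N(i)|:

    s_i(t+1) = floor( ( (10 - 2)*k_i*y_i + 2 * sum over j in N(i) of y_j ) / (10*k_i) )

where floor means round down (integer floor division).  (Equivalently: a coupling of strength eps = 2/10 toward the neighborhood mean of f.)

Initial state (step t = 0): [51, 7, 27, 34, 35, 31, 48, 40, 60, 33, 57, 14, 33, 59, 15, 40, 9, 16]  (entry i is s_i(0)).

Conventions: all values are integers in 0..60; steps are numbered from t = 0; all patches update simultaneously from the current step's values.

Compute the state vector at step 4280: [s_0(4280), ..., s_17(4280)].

Simulating step by step:
t=0: [51, 7, 27, 34, 35, 31, 48, 40, 60, 33, 57, 14, 33, 59, 15, 40, 9, 16]
t=1: [28, 23, 46, 50, 46, 48, 34, 39, 9, 46, 15, 36, 45, 10, 36, 45, 28, 40]
t=2: [49, 47, 37, 29, 37, 35, 50, 45, 29, 36, 39, 47, 40, 31, 45, 39, 48, 45]
t=3: [32, 36, 48, 50, 48, 47, 29, 39, 49, 49, 45, 36, 44, 48, 41, 46, 35, 39]
t=4: [49, 47, 34, 29, 34, 37, 50, 45, 32, 31, 39, 47, 41, 35, 42, 37, 47, 46]
t=5: [32, 36, 49, 50, 49, 46, 29, 39, 50, 50, 46, 36, 43, 48, 44, 48, 37, 37]
t=6: [49, 47, 32, 28, 32, 38, 50, 45, 29, 28, 37, 47, 42, 35, 38, 33, 46, 48]
t=7: [32, 36, 50, 51, 50, 45, 29, 39, 50, 50, 47, 35, 41, 48, 48, 50, 38, 34]
t=8: [50, 47, 29, 26, 29, 40, 50, 45, 29, 28, 35, 48, 45, 35, 32, 29, 45, 49]
t=9: [29, 36, 50, 51, 50, 43, 29, 39, 50, 50, 48, 34, 38, 48, 50, 50, 40, 32]
t=10: [50, 47, 28, 26, 29, 42, 50, 45, 28, 28, 34, 49, 47, 35, 28, 28, 43, 50]
t=11: [29, 36, 50, 51, 50, 41, 29, 39, 50, 51, 49, 32, 34, 48, 50, 50, 42, 29]
t=12: [50, 47, 28, 26, 29, 45, 50, 45, 28, 26, 32, 49, 50, 35, 28, 28, 41, 50]
t=13: [28, 36, 50, 51, 50, 38, 28, 39, 50, 51, 49, 32, 29, 47, 50, 50, 45, 29]
t=14: [50, 47, 28, 26, 29, 47, 50, 45, 28, 26, 32, 49, 50, 36, 28, 28, 38, 50]
t=15: [28, 36, 50, 51, 50, 34, 28, 39, 50, 51, 49, 31, 29, 46, 50, 50, 47, 29]
t=16: [50, 47, 28, 26, 29, 49, 50, 45, 28, 26, 31, 50, 50, 38, 28, 28, 34, 50]
t=17: [28, 36, 50, 51, 50, 31, 28, 39, 50, 51, 49, 29, 29, 46, 50, 51, 49, 29]
t=18: [50, 47, 28, 26, 29, 49, 50, 45, 28, 26, 31, 50, 50, 38, 28, 26, 31, 50]
t=19: [28, 36, 50, 51, 50, 31, 28, 39, 50, 51, 49, 29, 29, 46, 50, 51, 49, 29]

Answer: [50, 47, 28, 26, 29, 49, 50, 45, 28, 26, 31, 50, 50, 38, 28, 26, 31, 50]
Key observation: The state at step 17, [28, 36, 50, 51, 50, 31, 28, 39, 50, 51, 49, 29, 29, 46, 50, 51, 49, 29], reappears at step 19: the system is in a cycle of period 2 from step 17 on.  Therefore the state at step 4280 equals the state at step 17 + ((4280 - 17) mod 2) = 18, which is [50, 47, 28, 26, 29, 49, 50, 45, 28, 26, 31, 50, 50, 38, 28, 26, 31, 50].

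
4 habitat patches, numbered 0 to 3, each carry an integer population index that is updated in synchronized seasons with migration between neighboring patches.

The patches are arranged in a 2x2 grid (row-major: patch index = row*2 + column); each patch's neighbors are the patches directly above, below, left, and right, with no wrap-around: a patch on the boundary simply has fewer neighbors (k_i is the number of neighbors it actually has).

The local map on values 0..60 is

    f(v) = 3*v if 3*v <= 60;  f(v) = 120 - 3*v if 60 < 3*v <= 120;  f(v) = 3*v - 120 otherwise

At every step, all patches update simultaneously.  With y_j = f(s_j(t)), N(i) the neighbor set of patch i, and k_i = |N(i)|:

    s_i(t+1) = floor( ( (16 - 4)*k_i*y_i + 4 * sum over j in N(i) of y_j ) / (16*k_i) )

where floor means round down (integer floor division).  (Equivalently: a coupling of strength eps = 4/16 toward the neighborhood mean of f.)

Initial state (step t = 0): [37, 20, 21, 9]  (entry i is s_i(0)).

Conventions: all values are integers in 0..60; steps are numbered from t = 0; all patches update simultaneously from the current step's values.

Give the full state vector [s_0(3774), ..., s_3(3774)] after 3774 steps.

Answer: [18, 18, 18, 18]
Key observation: The state at step 22, [18, 18, 18, 18], reappears at step 26: the system is in a cycle of period 4 from step 22 on.  Therefore the state at step 3774 equals the state at step 22 + ((3774 - 22) mod 4) = 22, which is [18, 18, 18, 18].

Derivation:
t=0: [37, 20, 21, 9]
t=1: [21, 49, 47, 34]
t=2: [48, 29, 25, 19]
t=3: [27, 34, 43, 52]
t=4: [32, 22, 16, 30]
t=5: [30, 47, 42, 35]
t=6: [25, 21, 10, 14]
t=7: [44, 53, 33, 42]
t=8: [16, 31, 18, 12]
t=9: [46, 30, 51, 37]
t=10: [21, 25, 28, 14]
t=11: [52, 46, 39, 41]
t=12: [29, 18, 7, 4]
t=13: [34, 46, 21, 18]
t=14: [22, 22, 51, 49]
t=15: [51, 50, 34, 31]
t=16: [30, 30, 21, 26]
t=17: [33, 31, 51, 42]
t=18: [23, 23, 28, 12]
t=19: [49, 49, 37, 37]
t=20: [24, 24, 11, 11]
t=21: [46, 46, 34, 34]
t=22: [18, 18, 18, 18]
t=23: [54, 54, 54, 54]
t=24: [42, 42, 42, 42]
t=25: [6, 6, 6, 6]
t=26: [18, 18, 18, 18]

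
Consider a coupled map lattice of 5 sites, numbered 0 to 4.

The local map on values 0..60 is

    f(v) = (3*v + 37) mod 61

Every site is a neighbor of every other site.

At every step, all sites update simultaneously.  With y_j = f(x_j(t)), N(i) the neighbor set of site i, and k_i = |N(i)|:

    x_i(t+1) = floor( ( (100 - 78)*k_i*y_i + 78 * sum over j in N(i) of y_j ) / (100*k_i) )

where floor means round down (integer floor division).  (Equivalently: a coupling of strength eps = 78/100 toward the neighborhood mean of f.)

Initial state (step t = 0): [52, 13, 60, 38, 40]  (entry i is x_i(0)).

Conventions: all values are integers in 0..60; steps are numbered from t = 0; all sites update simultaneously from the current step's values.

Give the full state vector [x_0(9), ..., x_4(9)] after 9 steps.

Simulating step by step:
t=0: [52, 13, 60, 38, 40]
t=1: [24, 24, 24, 24, 24]
t=2: [48, 48, 48, 48, 48]
t=3: [59, 59, 59, 59, 59]
t=4: [31, 31, 31, 31, 31]
t=5: [8, 8, 8, 8, 8]
t=6: [0, 0, 0, 0, 0]
t=7: [37, 37, 37, 37, 37]
t=8: [26, 26, 26, 26, 26]
t=9: [54, 54, 54, 54, 54]

Answer: [54, 54, 54, 54, 54]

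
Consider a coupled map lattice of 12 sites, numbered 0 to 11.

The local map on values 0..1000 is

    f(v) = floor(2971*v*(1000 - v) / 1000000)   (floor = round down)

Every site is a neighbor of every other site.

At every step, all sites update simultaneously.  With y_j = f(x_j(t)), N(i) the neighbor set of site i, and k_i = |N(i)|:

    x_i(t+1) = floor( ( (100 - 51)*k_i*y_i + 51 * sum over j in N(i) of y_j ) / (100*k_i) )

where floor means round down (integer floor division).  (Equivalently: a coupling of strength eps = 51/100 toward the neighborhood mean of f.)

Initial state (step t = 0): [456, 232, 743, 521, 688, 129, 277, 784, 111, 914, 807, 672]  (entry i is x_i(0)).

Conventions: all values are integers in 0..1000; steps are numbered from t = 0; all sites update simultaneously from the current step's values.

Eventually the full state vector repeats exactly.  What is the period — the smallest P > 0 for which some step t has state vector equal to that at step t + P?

Simulating step by step:
t=0: [456, 232, 743, 521, 688, 129, 277, 784, 111, 914, 807, 672]
t=1: [617, 525, 542, 620, 573, 439, 555, 514, 421, 394, 496, 581]
t=2: [715, 732, 730, 713, 725, 728, 728, 732, 724, 718, 732, 724]
t=3: [597, 587, 588, 598, 591, 589, 589, 587, 592, 595, 587, 592]
t=4: [716, 718, 718, 716, 717, 718, 718, 718, 717, 716, 718, 717]
t=5: [602, 601, 601, 602, 602, 601, 601, 601, 602, 602, 601, 602]
t=6: [711, 711, 711, 711, 711, 711, 711, 711, 711, 711, 711, 711]
t=7: [610, 610, 610, 610, 610, 610, 610, 610, 610, 610, 610, 610]
t=8: [706, 706, 706, 706, 706, 706, 706, 706, 706, 706, 706, 706]
t=9: [616, 616, 616, 616, 616, 616, 616, 616, 616, 616, 616, 616]
t=10: [702, 702, 702, 702, 702, 702, 702, 702, 702, 702, 702, 702]
t=11: [621, 621, 621, 621, 621, 621, 621, 621, 621, 621, 621, 621]
t=12: [699, 699, 699, 699, 699, 699, 699, 699, 699, 699, 699, 699]
t=13: [625, 625, 625, 625, 625, 625, 625, 625, 625, 625, 625, 625]
t=14: [696, 696, 696, 696, 696, 696, 696, 696, 696, 696, 696, 696]
t=15: [628, 628, 628, 628, 628, 628, 628, 628, 628, 628, 628, 628]
t=16: [694, 694, 694, 694, 694, 694, 694, 694, 694, 694, 694, 694]
t=17: [630, 630, 630, 630, 630, 630, 630, 630, 630, 630, 630, 630]
t=18: [692, 692, 692, 692, 692, 692, 692, 692, 692, 692, 692, 692]
t=19: [633, 633, 633, 633, 633, 633, 633, 633, 633, 633, 633, 633]
t=20: [690, 690, 690, 690, 690, 690, 690, 690, 690, 690, 690, 690]
t=21: [635, 635, 635, 635, 635, 635, 635, 635, 635, 635, 635, 635]
t=22: [688, 688, 688, 688, 688, 688, 688, 688, 688, 688, 688, 688]
t=23: [637, 637, 637, 637, 637, 637, 637, 637, 637, 637, 637, 637]
t=24: [686, 686, 686, 686, 686, 686, 686, 686, 686, 686, 686, 686]
t=25: [639, 639, 639, 639, 639, 639, 639, 639, 639, 639, 639, 639]
t=26: [685, 685, 685, 685, 685, 685, 685, 685, 685, 685, 685, 685]
t=27: [641, 641, 641, 641, 641, 641, 641, 641, 641, 641, 641, 641]
t=28: [683, 683, 683, 683, 683, 683, 683, 683, 683, 683, 683, 683]
t=29: [643, 643, 643, 643, 643, 643, 643, 643, 643, 643, 643, 643]
t=30: [681, 681, 681, 681, 681, 681, 681, 681, 681, 681, 681, 681]
t=31: [645, 645, 645, 645, 645, 645, 645, 645, 645, 645, 645, 645]
t=32: [680, 680, 680, 680, 680, 680, 680, 680, 680, 680, 680, 680]
t=33: [646, 646, 646, 646, 646, 646, 646, 646, 646, 646, 646, 646]
t=34: [679, 679, 679, 679, 679, 679, 679, 679, 679, 679, 679, 679]
t=35: [647, 647, 647, 647, 647, 647, 647, 647, 647, 647, 647, 647]
t=36: [678, 678, 678, 678, 678, 678, 678, 678, 678, 678, 678, 678]
t=37: [648, 648, 648, 648, 648, 648, 648, 648, 648, 648, 648, 648]
t=38: [677, 677, 677, 677, 677, 677, 677, 677, 677, 677, 677, 677]
t=39: [649, 649, 649, 649, 649, 649, 649, 649, 649, 649, 649, 649]
t=40: [676, 676, 676, 676, 676, 676, 676, 676, 676, 676, 676, 676]
t=41: [650, 650, 650, 650, 650, 650, 650, 650, 650, 650, 650, 650]
t=42: [675, 675, 675, 675, 675, 675, 675, 675, 675, 675, 675, 675]
t=43: [651, 651, 651, 651, 651, 651, 651, 651, 651, 651, 651, 651]
t=44: [675, 675, 675, 675, 675, 675, 675, 675, 675, 675, 675, 675]

Answer: 2
Key observation: The state at step 42, [675, 675, 675, 675, 675, 675, 675, 675, 675, 675, 675, 675], reappears at step 44 — and no state repeats earlier — so the cycle the system enters has period 2.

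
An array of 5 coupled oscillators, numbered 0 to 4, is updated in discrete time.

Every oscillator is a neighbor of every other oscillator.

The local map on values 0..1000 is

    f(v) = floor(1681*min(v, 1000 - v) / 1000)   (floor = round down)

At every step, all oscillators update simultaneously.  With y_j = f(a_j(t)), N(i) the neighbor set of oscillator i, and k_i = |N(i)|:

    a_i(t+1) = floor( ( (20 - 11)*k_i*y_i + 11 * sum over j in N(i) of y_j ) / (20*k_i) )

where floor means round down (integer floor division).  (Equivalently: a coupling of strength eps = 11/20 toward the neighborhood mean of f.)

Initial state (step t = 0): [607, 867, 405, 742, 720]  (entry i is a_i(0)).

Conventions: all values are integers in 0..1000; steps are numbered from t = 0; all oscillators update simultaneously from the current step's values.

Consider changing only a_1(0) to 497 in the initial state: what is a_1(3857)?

Simulating step by step:
t=0: [607, 497, 405, 742, 720]
t=1: [629, 684, 635, 558, 570]
t=2: [639, 610, 635, 676, 670]
t=3: [598, 613, 600, 578, 581]
t=4: [679, 672, 678, 690, 688]
t=5: [536, 540, 537, 530, 531]
t=6: [780, 778, 780, 784, 783]
t=7: [368, 369, 368, 366, 366]
t=8: [617, 618, 617, 616, 616]
t=9: [643, 643, 643, 644, 644]
t=10: [599, 599, 599, 598, 598]
t=11: [674, 674, 674, 674, 674]
t=12: [548, 548, 548, 548, 548]
t=13: [759, 759, 759, 759, 759]
t=14: [405, 405, 405, 405, 405]
t=15: [680, 680, 680, 680, 680]
t=16: [537, 537, 537, 537, 537]
t=17: [778, 778, 778, 778, 778]
t=18: [373, 373, 373, 373, 373]
t=19: [627, 627, 627, 627, 627]
t=20: [627, 627, 627, 627, 627]

Answer: a_1(3857) = 627
Key observation: The state at step 19, [627, 627, 627, 627, 627], reappears at step 20: the system is in a cycle of period 1 from step 19 on.  Therefore the state at step 3857 equals the state at step 19 + ((3857 - 19) mod 1) = 19, which is [627, 627, 627, 627, 627].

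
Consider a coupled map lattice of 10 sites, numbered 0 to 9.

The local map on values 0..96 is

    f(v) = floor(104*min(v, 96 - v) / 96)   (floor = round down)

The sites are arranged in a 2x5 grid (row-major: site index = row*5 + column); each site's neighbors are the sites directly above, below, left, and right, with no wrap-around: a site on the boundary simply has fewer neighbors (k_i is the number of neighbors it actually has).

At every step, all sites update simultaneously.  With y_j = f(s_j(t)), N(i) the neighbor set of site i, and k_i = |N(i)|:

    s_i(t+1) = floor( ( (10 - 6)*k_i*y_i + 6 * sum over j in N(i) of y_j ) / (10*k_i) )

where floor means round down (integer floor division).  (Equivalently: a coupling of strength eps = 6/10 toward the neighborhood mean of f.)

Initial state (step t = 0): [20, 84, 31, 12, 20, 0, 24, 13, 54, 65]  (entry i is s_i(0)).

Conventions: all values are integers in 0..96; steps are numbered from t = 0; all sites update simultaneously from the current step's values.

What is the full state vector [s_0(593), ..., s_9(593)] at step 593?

Simulating step by step:
t=0: [20, 84, 31, 12, 20, 0, 24, 13, 54, 65]
t=1: [12, 21, 21, 25, 22, 14, 15, 26, 30, 33]
t=2: [16, 19, 24, 26, 27, 14, 19, 25, 30, 30]
t=3: [17, 20, 25, 28, 29, 17, 20, 26, 30, 31]
t=4: [18, 21, 26, 30, 31, 18, 21, 27, 31, 32]
t=5: [19, 22, 27, 31, 33, 19, 22, 28, 32, 33]
t=6: [20, 23, 28, 32, 34, 20, 23, 29, 33, 34]
t=7: [21, 24, 29, 33, 35, 21, 24, 30, 34, 35]
t=8: [23, 26, 31, 34, 36, 23, 26, 31, 35, 36]
t=9: [25, 28, 32, 36, 38, 25, 28, 32, 36, 38]
t=10: [27, 30, 34, 38, 40, 27, 30, 34, 38, 40]
t=11: [29, 32, 36, 40, 42, 29, 32, 36, 40, 42]
t=12: [31, 34, 38, 42, 44, 31, 34, 38, 42, 44]
t=13: [33, 36, 40, 44, 46, 33, 36, 40, 44, 46]
t=14: [36, 39, 43, 46, 48, 36, 39, 43, 46, 48]
t=15: [39, 42, 45, 49, 51, 39, 42, 45, 49, 51]
t=16: [42, 45, 47, 49, 48, 42, 45, 47, 49, 48]
t=17: [45, 47, 49, 50, 51, 45, 47, 49, 50, 51]
t=18: [48, 49, 49, 49, 48, 48, 49, 49, 49, 48]
t=19: [51, 50, 50, 50, 51, 51, 50, 50, 50, 51]
t=20: [48, 48, 49, 48, 48, 48, 48, 49, 48, 48]
t=21: [52, 51, 50, 51, 52, 52, 51, 50, 51, 52]
t=22: [47, 48, 48, 48, 47, 47, 48, 48, 48, 47]
t=23: [50, 51, 52, 51, 50, 50, 51, 52, 51, 50]
t=24: [48, 48, 47, 48, 48, 48, 48, 47, 48, 48]
t=25: [52, 51, 50, 51, 52, 52, 51, 50, 51, 52]

Answer: [52, 51, 50, 51, 52, 52, 51, 50, 51, 52]
Key observation: The state at step 21, [52, 51, 50, 51, 52, 52, 51, 50, 51, 52], reappears at step 25: the system is in a cycle of period 4 from step 21 on.  Therefore the state at step 593 equals the state at step 21 + ((593 - 21) mod 4) = 21, which is [52, 51, 50, 51, 52, 52, 51, 50, 51, 52].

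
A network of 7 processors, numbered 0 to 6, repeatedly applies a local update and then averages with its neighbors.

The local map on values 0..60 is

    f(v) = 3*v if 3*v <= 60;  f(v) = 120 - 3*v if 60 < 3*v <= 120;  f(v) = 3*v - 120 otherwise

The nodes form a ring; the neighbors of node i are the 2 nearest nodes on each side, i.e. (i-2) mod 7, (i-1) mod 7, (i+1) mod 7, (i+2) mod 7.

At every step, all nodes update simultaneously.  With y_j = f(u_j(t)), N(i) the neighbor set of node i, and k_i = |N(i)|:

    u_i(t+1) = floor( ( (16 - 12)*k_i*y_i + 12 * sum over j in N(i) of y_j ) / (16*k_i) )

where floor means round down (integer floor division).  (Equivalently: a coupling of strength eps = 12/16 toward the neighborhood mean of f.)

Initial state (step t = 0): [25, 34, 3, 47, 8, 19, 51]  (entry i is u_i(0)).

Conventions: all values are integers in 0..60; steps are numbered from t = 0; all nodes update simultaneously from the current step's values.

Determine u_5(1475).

Answer: u_5(1475) = 24
Key observation: The state at step 20, [48, 48, 48, 48, 48, 48, 48], reappears at step 22: the system is in a cycle of period 2 from step 20 on.  Therefore the state at step 1475 equals the state at step 20 + ((1475 - 20) mod 2) = 21, which is [24, 24, 24, 24, 24, 24, 24].

Derivation:
t=0: [25, 34, 3, 47, 8, 19, 51]
t=1: [33, 24, 22, 25, 28, 37, 35]
t=2: [28, 37, 41, 38, 32, 24, 25]
t=3: [28, 19, 14, 17, 25, 32, 33]
t=4: [36, 42, 45, 44, 37, 34, 35]
t=5: [13, 11, 11, 12, 13, 13, 12]
t=6: [36, 35, 35, 36, 36, 37, 37]
t=7: [12, 12, 13, 12, 11, 10, 11]
t=8: [34, 36, 36, 34, 34, 33, 33]
t=9: [16, 15, 15, 16, 18, 19, 18]
t=10: [49, 47, 47, 49, 51, 52, 51]
t=11: [27, 25, 25, 27, 30, 31, 30]
t=12: [37, 39, 39, 37, 33, 32, 33]
t=13: [11, 8, 8, 11, 15, 17, 15]
t=14: [35, 31, 31, 35, 39, 42, 39]
t=15: [15, 18, 18, 15, 10, 8, 10]
t=16: [41, 46, 46, 41, 36, 34, 36]
t=17: [13, 11, 11, 13, 12, 10, 12]
t=18: [34, 35, 35, 34, 34, 35, 34]
t=19: [16, 16, 16, 16, 16, 17, 16]
t=20: [48, 48, 48, 48, 48, 48, 48]
t=21: [24, 24, 24, 24, 24, 24, 24]
t=22: [48, 48, 48, 48, 48, 48, 48]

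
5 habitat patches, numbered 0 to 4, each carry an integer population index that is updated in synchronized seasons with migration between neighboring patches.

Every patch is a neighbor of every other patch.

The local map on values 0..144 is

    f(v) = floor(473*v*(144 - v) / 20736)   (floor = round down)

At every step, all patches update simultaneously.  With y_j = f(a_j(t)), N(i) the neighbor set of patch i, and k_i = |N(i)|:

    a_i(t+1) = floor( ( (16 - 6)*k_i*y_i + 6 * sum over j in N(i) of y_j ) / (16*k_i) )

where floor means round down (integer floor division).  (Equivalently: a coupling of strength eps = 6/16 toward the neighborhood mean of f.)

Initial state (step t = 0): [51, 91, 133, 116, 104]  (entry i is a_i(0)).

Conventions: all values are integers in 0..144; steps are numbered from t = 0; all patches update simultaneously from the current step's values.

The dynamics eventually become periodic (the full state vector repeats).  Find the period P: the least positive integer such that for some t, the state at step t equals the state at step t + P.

Answer: 2
Key observation: The state at step 8, [118, 118, 118, 118, 118], reappears at step 10 — and no state repeats earlier — so the cycle the system enters has period 2.

Derivation:
t=0: [51, 91, 133, 116, 104]
t=1: [96, 97, 56, 78, 89]
t=2: [107, 106, 110, 113, 110]
t=3: [88, 88, 85, 82, 85]
t=4: [112, 112, 113, 114, 113]
t=5: [80, 80, 79, 78, 79]
t=6: [116, 116, 116, 116, 116]
t=7: [74, 74, 74, 74, 74]
t=8: [118, 118, 118, 118, 118]
t=9: [69, 69, 69, 69, 69]
t=10: [118, 118, 118, 118, 118]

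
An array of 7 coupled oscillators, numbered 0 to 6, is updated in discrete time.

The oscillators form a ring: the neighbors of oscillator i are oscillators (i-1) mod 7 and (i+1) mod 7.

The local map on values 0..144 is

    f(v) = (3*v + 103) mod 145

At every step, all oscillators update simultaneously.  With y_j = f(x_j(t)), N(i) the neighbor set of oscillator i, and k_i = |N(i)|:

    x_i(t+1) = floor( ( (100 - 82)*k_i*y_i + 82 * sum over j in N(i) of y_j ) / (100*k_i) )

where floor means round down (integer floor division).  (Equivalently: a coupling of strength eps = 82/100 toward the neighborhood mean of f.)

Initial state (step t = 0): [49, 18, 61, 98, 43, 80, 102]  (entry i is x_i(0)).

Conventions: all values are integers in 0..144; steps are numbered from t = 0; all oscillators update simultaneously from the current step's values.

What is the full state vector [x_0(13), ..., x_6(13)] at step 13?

Answer: [86, 74, 85, 94, 116, 112, 104]

Derivation:
t=0: [49, 18, 61, 98, 43, 80, 102]
t=1: [72, 103, 74, 112, 81, 94, 86]
t=2: [84, 48, 57, 38, 50, 69, 63]
t=3: [54, 97, 94, 110, 57, 48, 35]
t=4: [90, 106, 118, 117, 123, 97, 102]
t=5: [117, 66, 65, 27, 57, 82, 98]
t=6: [51, 13, 21, 63, 63, 107, 51]
t=7: [123, 79, 62, 9, 56, 70, 120]
t=8: [38, 83, 99, 134, 85, 67, 29]
t=9: [56, 85, 73, 85, 46, 48, 43]
t=10: [86, 77, 61, 64, 86, 93, 109]
t=11: [88, 94, 45, 87, 52, 103, 92]
t=12: [89, 86, 86, 98, 100, 105, 97]
t=13: [86, 74, 85, 94, 116, 112, 104]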